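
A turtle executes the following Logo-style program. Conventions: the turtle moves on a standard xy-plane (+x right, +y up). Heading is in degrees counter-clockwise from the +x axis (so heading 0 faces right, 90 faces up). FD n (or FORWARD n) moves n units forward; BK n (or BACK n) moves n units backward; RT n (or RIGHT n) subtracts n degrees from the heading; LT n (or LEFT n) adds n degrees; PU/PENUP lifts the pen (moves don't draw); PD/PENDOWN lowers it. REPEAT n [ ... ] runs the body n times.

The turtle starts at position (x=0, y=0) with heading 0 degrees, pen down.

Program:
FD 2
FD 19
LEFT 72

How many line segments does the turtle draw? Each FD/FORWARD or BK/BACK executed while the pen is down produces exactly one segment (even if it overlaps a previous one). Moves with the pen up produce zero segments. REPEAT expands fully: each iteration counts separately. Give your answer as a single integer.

Executing turtle program step by step:
Start: pos=(0,0), heading=0, pen down
FD 2: (0,0) -> (2,0) [heading=0, draw]
FD 19: (2,0) -> (21,0) [heading=0, draw]
LT 72: heading 0 -> 72
Final: pos=(21,0), heading=72, 2 segment(s) drawn
Segments drawn: 2

Answer: 2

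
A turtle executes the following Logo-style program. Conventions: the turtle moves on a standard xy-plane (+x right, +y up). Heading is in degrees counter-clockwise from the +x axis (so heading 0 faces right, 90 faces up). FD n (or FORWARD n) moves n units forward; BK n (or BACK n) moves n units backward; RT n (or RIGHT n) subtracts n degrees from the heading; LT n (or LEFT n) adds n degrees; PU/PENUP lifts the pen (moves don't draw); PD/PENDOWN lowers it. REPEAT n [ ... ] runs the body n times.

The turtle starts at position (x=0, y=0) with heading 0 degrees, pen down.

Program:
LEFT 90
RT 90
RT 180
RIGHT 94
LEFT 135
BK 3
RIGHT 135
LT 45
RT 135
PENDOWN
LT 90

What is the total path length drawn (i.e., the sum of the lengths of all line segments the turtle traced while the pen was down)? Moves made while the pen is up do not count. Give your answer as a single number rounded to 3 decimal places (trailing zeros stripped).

Answer: 3

Derivation:
Executing turtle program step by step:
Start: pos=(0,0), heading=0, pen down
LT 90: heading 0 -> 90
RT 90: heading 90 -> 0
RT 180: heading 0 -> 180
RT 94: heading 180 -> 86
LT 135: heading 86 -> 221
BK 3: (0,0) -> (2.264,1.968) [heading=221, draw]
RT 135: heading 221 -> 86
LT 45: heading 86 -> 131
RT 135: heading 131 -> 356
PD: pen down
LT 90: heading 356 -> 86
Final: pos=(2.264,1.968), heading=86, 1 segment(s) drawn

Segment lengths:
  seg 1: (0,0) -> (2.264,1.968), length = 3
Total = 3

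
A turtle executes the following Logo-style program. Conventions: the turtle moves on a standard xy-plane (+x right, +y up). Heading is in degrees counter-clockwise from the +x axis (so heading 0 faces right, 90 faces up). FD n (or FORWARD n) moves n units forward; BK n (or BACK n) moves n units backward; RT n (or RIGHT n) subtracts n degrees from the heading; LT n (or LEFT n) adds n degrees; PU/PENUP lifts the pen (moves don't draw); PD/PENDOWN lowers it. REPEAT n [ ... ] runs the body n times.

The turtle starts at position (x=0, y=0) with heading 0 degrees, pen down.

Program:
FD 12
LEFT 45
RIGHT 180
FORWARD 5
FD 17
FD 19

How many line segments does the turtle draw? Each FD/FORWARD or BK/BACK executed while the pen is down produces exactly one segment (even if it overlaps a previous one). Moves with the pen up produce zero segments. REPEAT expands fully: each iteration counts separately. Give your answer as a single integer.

Executing turtle program step by step:
Start: pos=(0,0), heading=0, pen down
FD 12: (0,0) -> (12,0) [heading=0, draw]
LT 45: heading 0 -> 45
RT 180: heading 45 -> 225
FD 5: (12,0) -> (8.464,-3.536) [heading=225, draw]
FD 17: (8.464,-3.536) -> (-3.556,-15.556) [heading=225, draw]
FD 19: (-3.556,-15.556) -> (-16.991,-28.991) [heading=225, draw]
Final: pos=(-16.991,-28.991), heading=225, 4 segment(s) drawn
Segments drawn: 4

Answer: 4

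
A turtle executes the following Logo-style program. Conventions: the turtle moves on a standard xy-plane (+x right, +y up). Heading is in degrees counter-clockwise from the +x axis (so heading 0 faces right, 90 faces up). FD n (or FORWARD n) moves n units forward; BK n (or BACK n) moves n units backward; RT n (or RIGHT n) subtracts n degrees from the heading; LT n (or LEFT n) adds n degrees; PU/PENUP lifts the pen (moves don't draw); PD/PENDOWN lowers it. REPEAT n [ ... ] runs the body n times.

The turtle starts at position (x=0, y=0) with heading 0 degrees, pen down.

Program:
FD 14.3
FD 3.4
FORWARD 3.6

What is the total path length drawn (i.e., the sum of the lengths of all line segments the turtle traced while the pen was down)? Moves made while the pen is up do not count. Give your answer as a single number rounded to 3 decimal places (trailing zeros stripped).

Answer: 21.3

Derivation:
Executing turtle program step by step:
Start: pos=(0,0), heading=0, pen down
FD 14.3: (0,0) -> (14.3,0) [heading=0, draw]
FD 3.4: (14.3,0) -> (17.7,0) [heading=0, draw]
FD 3.6: (17.7,0) -> (21.3,0) [heading=0, draw]
Final: pos=(21.3,0), heading=0, 3 segment(s) drawn

Segment lengths:
  seg 1: (0,0) -> (14.3,0), length = 14.3
  seg 2: (14.3,0) -> (17.7,0), length = 3.4
  seg 3: (17.7,0) -> (21.3,0), length = 3.6
Total = 21.3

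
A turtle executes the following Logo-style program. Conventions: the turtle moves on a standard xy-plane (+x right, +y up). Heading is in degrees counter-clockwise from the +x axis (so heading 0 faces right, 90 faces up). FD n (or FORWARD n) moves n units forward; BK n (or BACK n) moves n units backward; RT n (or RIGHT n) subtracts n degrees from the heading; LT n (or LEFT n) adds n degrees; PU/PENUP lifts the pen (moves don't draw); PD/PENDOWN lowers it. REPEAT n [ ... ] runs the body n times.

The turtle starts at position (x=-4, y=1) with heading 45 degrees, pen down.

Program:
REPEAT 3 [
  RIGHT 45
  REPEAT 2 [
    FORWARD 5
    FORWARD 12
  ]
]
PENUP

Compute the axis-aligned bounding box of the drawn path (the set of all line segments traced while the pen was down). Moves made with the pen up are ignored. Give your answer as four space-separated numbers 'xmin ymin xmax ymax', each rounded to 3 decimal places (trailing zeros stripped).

Executing turtle program step by step:
Start: pos=(-4,1), heading=45, pen down
REPEAT 3 [
  -- iteration 1/3 --
  RT 45: heading 45 -> 0
  REPEAT 2 [
    -- iteration 1/2 --
    FD 5: (-4,1) -> (1,1) [heading=0, draw]
    FD 12: (1,1) -> (13,1) [heading=0, draw]
    -- iteration 2/2 --
    FD 5: (13,1) -> (18,1) [heading=0, draw]
    FD 12: (18,1) -> (30,1) [heading=0, draw]
  ]
  -- iteration 2/3 --
  RT 45: heading 0 -> 315
  REPEAT 2 [
    -- iteration 1/2 --
    FD 5: (30,1) -> (33.536,-2.536) [heading=315, draw]
    FD 12: (33.536,-2.536) -> (42.021,-11.021) [heading=315, draw]
    -- iteration 2/2 --
    FD 5: (42.021,-11.021) -> (45.556,-14.556) [heading=315, draw]
    FD 12: (45.556,-14.556) -> (54.042,-23.042) [heading=315, draw]
  ]
  -- iteration 3/3 --
  RT 45: heading 315 -> 270
  REPEAT 2 [
    -- iteration 1/2 --
    FD 5: (54.042,-23.042) -> (54.042,-28.042) [heading=270, draw]
    FD 12: (54.042,-28.042) -> (54.042,-40.042) [heading=270, draw]
    -- iteration 2/2 --
    FD 5: (54.042,-40.042) -> (54.042,-45.042) [heading=270, draw]
    FD 12: (54.042,-45.042) -> (54.042,-57.042) [heading=270, draw]
  ]
]
PU: pen up
Final: pos=(54.042,-57.042), heading=270, 12 segment(s) drawn

Segment endpoints: x in {-4, 1, 13, 18, 30, 33.536, 42.021, 45.556, 54.042}, y in {-57.042, -45.042, -40.042, -28.042, -23.042, -14.556, -11.021, -2.536, 1}
xmin=-4, ymin=-57.042, xmax=54.042, ymax=1

Answer: -4 -57.042 54.042 1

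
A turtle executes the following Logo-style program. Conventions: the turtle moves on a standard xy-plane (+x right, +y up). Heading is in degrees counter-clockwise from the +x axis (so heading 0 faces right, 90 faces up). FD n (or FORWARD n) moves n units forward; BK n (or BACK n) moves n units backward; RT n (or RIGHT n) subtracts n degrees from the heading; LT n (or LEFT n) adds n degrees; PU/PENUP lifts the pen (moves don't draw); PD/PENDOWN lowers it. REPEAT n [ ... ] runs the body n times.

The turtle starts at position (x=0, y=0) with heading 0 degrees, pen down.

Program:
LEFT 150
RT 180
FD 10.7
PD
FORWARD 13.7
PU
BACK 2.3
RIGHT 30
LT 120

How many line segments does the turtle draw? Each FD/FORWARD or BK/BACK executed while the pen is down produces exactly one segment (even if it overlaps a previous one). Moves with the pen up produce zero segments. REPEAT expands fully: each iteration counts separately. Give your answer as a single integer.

Answer: 2

Derivation:
Executing turtle program step by step:
Start: pos=(0,0), heading=0, pen down
LT 150: heading 0 -> 150
RT 180: heading 150 -> 330
FD 10.7: (0,0) -> (9.266,-5.35) [heading=330, draw]
PD: pen down
FD 13.7: (9.266,-5.35) -> (21.131,-12.2) [heading=330, draw]
PU: pen up
BK 2.3: (21.131,-12.2) -> (19.139,-11.05) [heading=330, move]
RT 30: heading 330 -> 300
LT 120: heading 300 -> 60
Final: pos=(19.139,-11.05), heading=60, 2 segment(s) drawn
Segments drawn: 2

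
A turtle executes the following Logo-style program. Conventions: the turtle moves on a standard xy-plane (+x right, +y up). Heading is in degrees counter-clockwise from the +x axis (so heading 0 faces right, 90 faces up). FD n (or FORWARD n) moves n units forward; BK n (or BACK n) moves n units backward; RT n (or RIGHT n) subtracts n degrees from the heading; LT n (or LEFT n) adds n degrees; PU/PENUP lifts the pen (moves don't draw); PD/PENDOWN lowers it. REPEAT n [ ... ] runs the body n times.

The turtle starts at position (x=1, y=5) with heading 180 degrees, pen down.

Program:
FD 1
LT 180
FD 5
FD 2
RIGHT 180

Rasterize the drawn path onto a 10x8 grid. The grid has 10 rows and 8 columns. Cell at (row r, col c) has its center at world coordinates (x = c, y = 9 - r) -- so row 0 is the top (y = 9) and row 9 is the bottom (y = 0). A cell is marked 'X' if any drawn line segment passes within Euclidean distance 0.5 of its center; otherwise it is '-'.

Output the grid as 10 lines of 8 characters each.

Segment 0: (1,5) -> (0,5)
Segment 1: (0,5) -> (5,5)
Segment 2: (5,5) -> (7,5)

Answer: --------
--------
--------
--------
XXXXXXXX
--------
--------
--------
--------
--------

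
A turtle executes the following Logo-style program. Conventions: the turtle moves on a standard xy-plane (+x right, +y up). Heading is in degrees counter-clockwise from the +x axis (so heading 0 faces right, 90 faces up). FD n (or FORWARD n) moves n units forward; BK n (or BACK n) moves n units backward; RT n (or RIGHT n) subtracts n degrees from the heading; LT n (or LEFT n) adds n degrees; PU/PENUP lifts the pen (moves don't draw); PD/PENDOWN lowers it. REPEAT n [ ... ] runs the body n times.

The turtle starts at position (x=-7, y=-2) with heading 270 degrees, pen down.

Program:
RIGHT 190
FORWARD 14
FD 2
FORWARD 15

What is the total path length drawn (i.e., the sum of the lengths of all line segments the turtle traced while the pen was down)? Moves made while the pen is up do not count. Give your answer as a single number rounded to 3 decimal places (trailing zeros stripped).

Answer: 31

Derivation:
Executing turtle program step by step:
Start: pos=(-7,-2), heading=270, pen down
RT 190: heading 270 -> 80
FD 14: (-7,-2) -> (-4.569,11.787) [heading=80, draw]
FD 2: (-4.569,11.787) -> (-4.222,13.757) [heading=80, draw]
FD 15: (-4.222,13.757) -> (-1.617,28.529) [heading=80, draw]
Final: pos=(-1.617,28.529), heading=80, 3 segment(s) drawn

Segment lengths:
  seg 1: (-7,-2) -> (-4.569,11.787), length = 14
  seg 2: (-4.569,11.787) -> (-4.222,13.757), length = 2
  seg 3: (-4.222,13.757) -> (-1.617,28.529), length = 15
Total = 31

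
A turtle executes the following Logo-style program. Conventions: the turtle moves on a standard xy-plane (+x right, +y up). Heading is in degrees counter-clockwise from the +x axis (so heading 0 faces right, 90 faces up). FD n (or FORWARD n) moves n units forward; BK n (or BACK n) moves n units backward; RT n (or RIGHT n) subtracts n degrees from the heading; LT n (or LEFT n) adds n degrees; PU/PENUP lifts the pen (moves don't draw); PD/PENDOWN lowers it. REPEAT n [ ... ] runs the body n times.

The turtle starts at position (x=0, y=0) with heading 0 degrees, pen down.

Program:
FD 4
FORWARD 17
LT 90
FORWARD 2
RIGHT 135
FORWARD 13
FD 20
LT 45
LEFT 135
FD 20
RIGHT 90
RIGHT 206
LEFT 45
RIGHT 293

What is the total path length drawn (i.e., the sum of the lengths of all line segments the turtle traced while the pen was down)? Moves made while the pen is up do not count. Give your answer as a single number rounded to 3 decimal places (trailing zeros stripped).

Answer: 76

Derivation:
Executing turtle program step by step:
Start: pos=(0,0), heading=0, pen down
FD 4: (0,0) -> (4,0) [heading=0, draw]
FD 17: (4,0) -> (21,0) [heading=0, draw]
LT 90: heading 0 -> 90
FD 2: (21,0) -> (21,2) [heading=90, draw]
RT 135: heading 90 -> 315
FD 13: (21,2) -> (30.192,-7.192) [heading=315, draw]
FD 20: (30.192,-7.192) -> (44.335,-21.335) [heading=315, draw]
LT 45: heading 315 -> 0
LT 135: heading 0 -> 135
FD 20: (44.335,-21.335) -> (30.192,-7.192) [heading=135, draw]
RT 90: heading 135 -> 45
RT 206: heading 45 -> 199
LT 45: heading 199 -> 244
RT 293: heading 244 -> 311
Final: pos=(30.192,-7.192), heading=311, 6 segment(s) drawn

Segment lengths:
  seg 1: (0,0) -> (4,0), length = 4
  seg 2: (4,0) -> (21,0), length = 17
  seg 3: (21,0) -> (21,2), length = 2
  seg 4: (21,2) -> (30.192,-7.192), length = 13
  seg 5: (30.192,-7.192) -> (44.335,-21.335), length = 20
  seg 6: (44.335,-21.335) -> (30.192,-7.192), length = 20
Total = 76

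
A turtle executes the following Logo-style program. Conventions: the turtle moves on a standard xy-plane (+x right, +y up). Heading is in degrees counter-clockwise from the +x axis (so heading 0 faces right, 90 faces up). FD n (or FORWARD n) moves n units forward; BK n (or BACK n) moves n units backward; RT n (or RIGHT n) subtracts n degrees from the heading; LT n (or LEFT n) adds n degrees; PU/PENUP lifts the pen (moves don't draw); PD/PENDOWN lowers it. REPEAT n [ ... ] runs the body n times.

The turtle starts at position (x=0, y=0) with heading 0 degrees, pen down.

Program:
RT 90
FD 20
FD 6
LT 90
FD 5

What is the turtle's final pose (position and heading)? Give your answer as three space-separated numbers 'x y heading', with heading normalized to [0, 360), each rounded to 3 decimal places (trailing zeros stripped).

Executing turtle program step by step:
Start: pos=(0,0), heading=0, pen down
RT 90: heading 0 -> 270
FD 20: (0,0) -> (0,-20) [heading=270, draw]
FD 6: (0,-20) -> (0,-26) [heading=270, draw]
LT 90: heading 270 -> 0
FD 5: (0,-26) -> (5,-26) [heading=0, draw]
Final: pos=(5,-26), heading=0, 3 segment(s) drawn

Answer: 5 -26 0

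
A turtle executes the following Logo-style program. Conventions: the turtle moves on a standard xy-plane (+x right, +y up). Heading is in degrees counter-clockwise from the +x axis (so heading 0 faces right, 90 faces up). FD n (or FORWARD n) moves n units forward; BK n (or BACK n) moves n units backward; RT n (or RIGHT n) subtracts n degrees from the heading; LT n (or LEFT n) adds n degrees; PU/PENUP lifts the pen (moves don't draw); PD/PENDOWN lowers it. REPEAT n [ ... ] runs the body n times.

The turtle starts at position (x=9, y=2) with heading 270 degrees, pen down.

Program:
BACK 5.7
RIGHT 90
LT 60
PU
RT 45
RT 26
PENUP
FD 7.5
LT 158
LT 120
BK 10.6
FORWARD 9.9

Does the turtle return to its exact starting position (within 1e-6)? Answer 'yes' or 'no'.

Executing turtle program step by step:
Start: pos=(9,2), heading=270, pen down
BK 5.7: (9,2) -> (9,7.7) [heading=270, draw]
RT 90: heading 270 -> 180
LT 60: heading 180 -> 240
PU: pen up
RT 45: heading 240 -> 195
RT 26: heading 195 -> 169
PU: pen up
FD 7.5: (9,7.7) -> (1.638,9.131) [heading=169, move]
LT 158: heading 169 -> 327
LT 120: heading 327 -> 87
BK 10.6: (1.638,9.131) -> (1.083,-1.454) [heading=87, move]
FD 9.9: (1.083,-1.454) -> (1.601,8.432) [heading=87, move]
Final: pos=(1.601,8.432), heading=87, 1 segment(s) drawn

Start position: (9, 2)
Final position: (1.601, 8.432)
Distance = 9.804; >= 1e-6 -> NOT closed

Answer: no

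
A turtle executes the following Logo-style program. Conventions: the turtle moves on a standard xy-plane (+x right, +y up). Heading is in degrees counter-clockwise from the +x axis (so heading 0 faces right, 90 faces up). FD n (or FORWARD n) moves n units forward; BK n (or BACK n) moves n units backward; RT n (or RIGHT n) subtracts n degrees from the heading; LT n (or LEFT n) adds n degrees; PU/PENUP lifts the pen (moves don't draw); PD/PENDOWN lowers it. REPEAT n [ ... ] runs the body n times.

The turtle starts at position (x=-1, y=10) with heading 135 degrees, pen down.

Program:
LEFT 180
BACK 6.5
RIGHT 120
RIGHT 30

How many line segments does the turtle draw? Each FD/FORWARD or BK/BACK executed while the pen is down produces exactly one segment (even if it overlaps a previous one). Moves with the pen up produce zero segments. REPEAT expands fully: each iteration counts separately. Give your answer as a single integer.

Answer: 1

Derivation:
Executing turtle program step by step:
Start: pos=(-1,10), heading=135, pen down
LT 180: heading 135 -> 315
BK 6.5: (-1,10) -> (-5.596,14.596) [heading=315, draw]
RT 120: heading 315 -> 195
RT 30: heading 195 -> 165
Final: pos=(-5.596,14.596), heading=165, 1 segment(s) drawn
Segments drawn: 1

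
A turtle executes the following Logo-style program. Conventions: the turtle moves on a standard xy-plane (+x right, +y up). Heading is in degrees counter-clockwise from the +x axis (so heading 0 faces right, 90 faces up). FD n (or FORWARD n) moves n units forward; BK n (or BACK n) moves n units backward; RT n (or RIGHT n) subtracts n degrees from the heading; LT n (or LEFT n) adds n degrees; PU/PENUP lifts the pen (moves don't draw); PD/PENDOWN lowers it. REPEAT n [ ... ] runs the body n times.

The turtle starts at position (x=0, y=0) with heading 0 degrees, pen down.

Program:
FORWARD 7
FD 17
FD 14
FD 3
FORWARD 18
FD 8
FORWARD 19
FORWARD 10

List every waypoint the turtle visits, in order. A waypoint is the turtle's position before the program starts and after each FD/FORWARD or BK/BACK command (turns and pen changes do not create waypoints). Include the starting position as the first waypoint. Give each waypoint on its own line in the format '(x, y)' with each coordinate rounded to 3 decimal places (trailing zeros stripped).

Answer: (0, 0)
(7, 0)
(24, 0)
(38, 0)
(41, 0)
(59, 0)
(67, 0)
(86, 0)
(96, 0)

Derivation:
Executing turtle program step by step:
Start: pos=(0,0), heading=0, pen down
FD 7: (0,0) -> (7,0) [heading=0, draw]
FD 17: (7,0) -> (24,0) [heading=0, draw]
FD 14: (24,0) -> (38,0) [heading=0, draw]
FD 3: (38,0) -> (41,0) [heading=0, draw]
FD 18: (41,0) -> (59,0) [heading=0, draw]
FD 8: (59,0) -> (67,0) [heading=0, draw]
FD 19: (67,0) -> (86,0) [heading=0, draw]
FD 10: (86,0) -> (96,0) [heading=0, draw]
Final: pos=(96,0), heading=0, 8 segment(s) drawn
Waypoints (9 total):
(0, 0)
(7, 0)
(24, 0)
(38, 0)
(41, 0)
(59, 0)
(67, 0)
(86, 0)
(96, 0)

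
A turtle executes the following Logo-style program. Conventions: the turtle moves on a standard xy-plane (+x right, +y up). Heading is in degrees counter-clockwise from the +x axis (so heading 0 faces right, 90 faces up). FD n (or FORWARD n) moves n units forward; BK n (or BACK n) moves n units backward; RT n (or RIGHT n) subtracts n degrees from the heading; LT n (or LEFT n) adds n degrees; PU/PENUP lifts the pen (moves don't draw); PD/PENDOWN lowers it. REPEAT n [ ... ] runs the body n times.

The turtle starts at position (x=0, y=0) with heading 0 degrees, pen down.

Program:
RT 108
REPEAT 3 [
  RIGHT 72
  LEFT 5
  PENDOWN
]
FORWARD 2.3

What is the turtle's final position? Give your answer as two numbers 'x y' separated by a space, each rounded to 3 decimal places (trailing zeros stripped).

Answer: 1.447 1.787

Derivation:
Executing turtle program step by step:
Start: pos=(0,0), heading=0, pen down
RT 108: heading 0 -> 252
REPEAT 3 [
  -- iteration 1/3 --
  RT 72: heading 252 -> 180
  LT 5: heading 180 -> 185
  PD: pen down
  -- iteration 2/3 --
  RT 72: heading 185 -> 113
  LT 5: heading 113 -> 118
  PD: pen down
  -- iteration 3/3 --
  RT 72: heading 118 -> 46
  LT 5: heading 46 -> 51
  PD: pen down
]
FD 2.3: (0,0) -> (1.447,1.787) [heading=51, draw]
Final: pos=(1.447,1.787), heading=51, 1 segment(s) drawn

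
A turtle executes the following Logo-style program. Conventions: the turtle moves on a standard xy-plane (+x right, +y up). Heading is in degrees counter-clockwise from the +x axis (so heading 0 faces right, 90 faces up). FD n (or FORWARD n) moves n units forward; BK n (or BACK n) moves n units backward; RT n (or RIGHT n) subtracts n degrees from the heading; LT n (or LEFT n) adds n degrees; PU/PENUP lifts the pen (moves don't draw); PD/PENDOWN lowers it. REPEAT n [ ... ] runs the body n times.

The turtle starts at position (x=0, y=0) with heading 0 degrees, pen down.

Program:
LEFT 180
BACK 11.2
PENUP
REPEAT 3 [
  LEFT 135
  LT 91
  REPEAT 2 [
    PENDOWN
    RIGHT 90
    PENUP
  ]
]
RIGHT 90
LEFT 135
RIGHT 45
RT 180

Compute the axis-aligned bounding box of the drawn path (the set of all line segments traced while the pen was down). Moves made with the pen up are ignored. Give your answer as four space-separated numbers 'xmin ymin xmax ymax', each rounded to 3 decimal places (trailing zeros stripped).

Executing turtle program step by step:
Start: pos=(0,0), heading=0, pen down
LT 180: heading 0 -> 180
BK 11.2: (0,0) -> (11.2,0) [heading=180, draw]
PU: pen up
REPEAT 3 [
  -- iteration 1/3 --
  LT 135: heading 180 -> 315
  LT 91: heading 315 -> 46
  REPEAT 2 [
    -- iteration 1/2 --
    PD: pen down
    RT 90: heading 46 -> 316
    PU: pen up
    -- iteration 2/2 --
    PD: pen down
    RT 90: heading 316 -> 226
    PU: pen up
  ]
  -- iteration 2/3 --
  LT 135: heading 226 -> 1
  LT 91: heading 1 -> 92
  REPEAT 2 [
    -- iteration 1/2 --
    PD: pen down
    RT 90: heading 92 -> 2
    PU: pen up
    -- iteration 2/2 --
    PD: pen down
    RT 90: heading 2 -> 272
    PU: pen up
  ]
  -- iteration 3/3 --
  LT 135: heading 272 -> 47
  LT 91: heading 47 -> 138
  REPEAT 2 [
    -- iteration 1/2 --
    PD: pen down
    RT 90: heading 138 -> 48
    PU: pen up
    -- iteration 2/2 --
    PD: pen down
    RT 90: heading 48 -> 318
    PU: pen up
  ]
]
RT 90: heading 318 -> 228
LT 135: heading 228 -> 3
RT 45: heading 3 -> 318
RT 180: heading 318 -> 138
Final: pos=(11.2,0), heading=138, 1 segment(s) drawn

Segment endpoints: x in {0, 11.2}, y in {0, 0}
xmin=0, ymin=0, xmax=11.2, ymax=0

Answer: 0 0 11.2 0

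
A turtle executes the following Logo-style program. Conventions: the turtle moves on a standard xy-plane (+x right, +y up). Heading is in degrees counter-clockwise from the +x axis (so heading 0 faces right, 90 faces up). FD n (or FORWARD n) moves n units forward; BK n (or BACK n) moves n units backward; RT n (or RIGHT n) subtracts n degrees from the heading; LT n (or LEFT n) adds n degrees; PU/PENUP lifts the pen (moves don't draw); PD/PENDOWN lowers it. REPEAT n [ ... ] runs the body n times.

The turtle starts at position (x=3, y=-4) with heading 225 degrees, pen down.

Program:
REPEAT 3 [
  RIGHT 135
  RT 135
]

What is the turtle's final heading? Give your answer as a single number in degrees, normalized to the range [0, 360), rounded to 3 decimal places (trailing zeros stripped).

Answer: 135

Derivation:
Executing turtle program step by step:
Start: pos=(3,-4), heading=225, pen down
REPEAT 3 [
  -- iteration 1/3 --
  RT 135: heading 225 -> 90
  RT 135: heading 90 -> 315
  -- iteration 2/3 --
  RT 135: heading 315 -> 180
  RT 135: heading 180 -> 45
  -- iteration 3/3 --
  RT 135: heading 45 -> 270
  RT 135: heading 270 -> 135
]
Final: pos=(3,-4), heading=135, 0 segment(s) drawn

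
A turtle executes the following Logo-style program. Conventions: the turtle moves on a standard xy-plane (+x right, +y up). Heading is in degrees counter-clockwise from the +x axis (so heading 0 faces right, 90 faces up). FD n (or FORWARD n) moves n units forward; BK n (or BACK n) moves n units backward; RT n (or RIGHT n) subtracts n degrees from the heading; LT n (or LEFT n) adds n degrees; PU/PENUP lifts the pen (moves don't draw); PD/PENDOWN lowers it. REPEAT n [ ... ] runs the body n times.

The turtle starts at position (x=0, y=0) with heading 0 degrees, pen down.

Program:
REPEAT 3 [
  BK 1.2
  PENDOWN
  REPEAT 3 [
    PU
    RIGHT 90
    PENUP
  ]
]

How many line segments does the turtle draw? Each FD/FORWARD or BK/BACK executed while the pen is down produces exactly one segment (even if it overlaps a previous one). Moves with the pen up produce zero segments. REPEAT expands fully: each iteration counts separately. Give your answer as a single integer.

Executing turtle program step by step:
Start: pos=(0,0), heading=0, pen down
REPEAT 3 [
  -- iteration 1/3 --
  BK 1.2: (0,0) -> (-1.2,0) [heading=0, draw]
  PD: pen down
  REPEAT 3 [
    -- iteration 1/3 --
    PU: pen up
    RT 90: heading 0 -> 270
    PU: pen up
    -- iteration 2/3 --
    PU: pen up
    RT 90: heading 270 -> 180
    PU: pen up
    -- iteration 3/3 --
    PU: pen up
    RT 90: heading 180 -> 90
    PU: pen up
  ]
  -- iteration 2/3 --
  BK 1.2: (-1.2,0) -> (-1.2,-1.2) [heading=90, move]
  PD: pen down
  REPEAT 3 [
    -- iteration 1/3 --
    PU: pen up
    RT 90: heading 90 -> 0
    PU: pen up
    -- iteration 2/3 --
    PU: pen up
    RT 90: heading 0 -> 270
    PU: pen up
    -- iteration 3/3 --
    PU: pen up
    RT 90: heading 270 -> 180
    PU: pen up
  ]
  -- iteration 3/3 --
  BK 1.2: (-1.2,-1.2) -> (0,-1.2) [heading=180, move]
  PD: pen down
  REPEAT 3 [
    -- iteration 1/3 --
    PU: pen up
    RT 90: heading 180 -> 90
    PU: pen up
    -- iteration 2/3 --
    PU: pen up
    RT 90: heading 90 -> 0
    PU: pen up
    -- iteration 3/3 --
    PU: pen up
    RT 90: heading 0 -> 270
    PU: pen up
  ]
]
Final: pos=(0,-1.2), heading=270, 1 segment(s) drawn
Segments drawn: 1

Answer: 1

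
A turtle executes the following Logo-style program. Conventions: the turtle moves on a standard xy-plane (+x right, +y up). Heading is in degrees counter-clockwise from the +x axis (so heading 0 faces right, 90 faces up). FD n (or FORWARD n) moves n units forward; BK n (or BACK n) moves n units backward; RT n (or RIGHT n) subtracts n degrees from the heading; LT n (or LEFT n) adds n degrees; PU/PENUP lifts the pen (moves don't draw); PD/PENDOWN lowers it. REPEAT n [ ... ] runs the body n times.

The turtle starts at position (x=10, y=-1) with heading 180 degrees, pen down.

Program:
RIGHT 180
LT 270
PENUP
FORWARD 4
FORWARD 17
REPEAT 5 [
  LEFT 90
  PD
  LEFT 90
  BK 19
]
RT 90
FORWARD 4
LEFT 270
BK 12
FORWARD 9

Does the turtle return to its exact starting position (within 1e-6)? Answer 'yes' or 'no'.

Executing turtle program step by step:
Start: pos=(10,-1), heading=180, pen down
RT 180: heading 180 -> 0
LT 270: heading 0 -> 270
PU: pen up
FD 4: (10,-1) -> (10,-5) [heading=270, move]
FD 17: (10,-5) -> (10,-22) [heading=270, move]
REPEAT 5 [
  -- iteration 1/5 --
  LT 90: heading 270 -> 0
  PD: pen down
  LT 90: heading 0 -> 90
  BK 19: (10,-22) -> (10,-41) [heading=90, draw]
  -- iteration 2/5 --
  LT 90: heading 90 -> 180
  PD: pen down
  LT 90: heading 180 -> 270
  BK 19: (10,-41) -> (10,-22) [heading=270, draw]
  -- iteration 3/5 --
  LT 90: heading 270 -> 0
  PD: pen down
  LT 90: heading 0 -> 90
  BK 19: (10,-22) -> (10,-41) [heading=90, draw]
  -- iteration 4/5 --
  LT 90: heading 90 -> 180
  PD: pen down
  LT 90: heading 180 -> 270
  BK 19: (10,-41) -> (10,-22) [heading=270, draw]
  -- iteration 5/5 --
  LT 90: heading 270 -> 0
  PD: pen down
  LT 90: heading 0 -> 90
  BK 19: (10,-22) -> (10,-41) [heading=90, draw]
]
RT 90: heading 90 -> 0
FD 4: (10,-41) -> (14,-41) [heading=0, draw]
LT 270: heading 0 -> 270
BK 12: (14,-41) -> (14,-29) [heading=270, draw]
FD 9: (14,-29) -> (14,-38) [heading=270, draw]
Final: pos=(14,-38), heading=270, 8 segment(s) drawn

Start position: (10, -1)
Final position: (14, -38)
Distance = 37.216; >= 1e-6 -> NOT closed

Answer: no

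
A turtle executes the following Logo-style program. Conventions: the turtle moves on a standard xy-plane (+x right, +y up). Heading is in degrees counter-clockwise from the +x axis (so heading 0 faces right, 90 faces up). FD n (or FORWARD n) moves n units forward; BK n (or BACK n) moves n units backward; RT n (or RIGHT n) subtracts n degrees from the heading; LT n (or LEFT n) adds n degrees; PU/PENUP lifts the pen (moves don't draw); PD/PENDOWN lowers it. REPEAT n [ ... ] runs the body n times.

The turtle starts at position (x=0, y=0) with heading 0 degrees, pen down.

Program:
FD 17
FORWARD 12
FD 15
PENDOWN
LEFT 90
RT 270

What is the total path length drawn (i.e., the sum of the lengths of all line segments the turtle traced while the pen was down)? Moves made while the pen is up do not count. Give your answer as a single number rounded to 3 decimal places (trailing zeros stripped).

Answer: 44

Derivation:
Executing turtle program step by step:
Start: pos=(0,0), heading=0, pen down
FD 17: (0,0) -> (17,0) [heading=0, draw]
FD 12: (17,0) -> (29,0) [heading=0, draw]
FD 15: (29,0) -> (44,0) [heading=0, draw]
PD: pen down
LT 90: heading 0 -> 90
RT 270: heading 90 -> 180
Final: pos=(44,0), heading=180, 3 segment(s) drawn

Segment lengths:
  seg 1: (0,0) -> (17,0), length = 17
  seg 2: (17,0) -> (29,0), length = 12
  seg 3: (29,0) -> (44,0), length = 15
Total = 44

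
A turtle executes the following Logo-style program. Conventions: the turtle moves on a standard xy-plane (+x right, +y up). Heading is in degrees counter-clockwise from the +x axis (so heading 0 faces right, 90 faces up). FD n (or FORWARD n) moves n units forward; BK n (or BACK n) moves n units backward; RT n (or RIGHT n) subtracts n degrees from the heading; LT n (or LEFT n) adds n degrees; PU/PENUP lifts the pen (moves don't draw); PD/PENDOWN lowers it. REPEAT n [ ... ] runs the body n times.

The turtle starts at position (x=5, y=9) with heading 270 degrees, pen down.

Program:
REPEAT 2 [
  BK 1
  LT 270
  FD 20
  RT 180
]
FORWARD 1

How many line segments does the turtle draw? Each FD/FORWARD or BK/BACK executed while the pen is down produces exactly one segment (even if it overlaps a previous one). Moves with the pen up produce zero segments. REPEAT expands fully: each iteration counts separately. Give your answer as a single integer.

Executing turtle program step by step:
Start: pos=(5,9), heading=270, pen down
REPEAT 2 [
  -- iteration 1/2 --
  BK 1: (5,9) -> (5,10) [heading=270, draw]
  LT 270: heading 270 -> 180
  FD 20: (5,10) -> (-15,10) [heading=180, draw]
  RT 180: heading 180 -> 0
  -- iteration 2/2 --
  BK 1: (-15,10) -> (-16,10) [heading=0, draw]
  LT 270: heading 0 -> 270
  FD 20: (-16,10) -> (-16,-10) [heading=270, draw]
  RT 180: heading 270 -> 90
]
FD 1: (-16,-10) -> (-16,-9) [heading=90, draw]
Final: pos=(-16,-9), heading=90, 5 segment(s) drawn
Segments drawn: 5

Answer: 5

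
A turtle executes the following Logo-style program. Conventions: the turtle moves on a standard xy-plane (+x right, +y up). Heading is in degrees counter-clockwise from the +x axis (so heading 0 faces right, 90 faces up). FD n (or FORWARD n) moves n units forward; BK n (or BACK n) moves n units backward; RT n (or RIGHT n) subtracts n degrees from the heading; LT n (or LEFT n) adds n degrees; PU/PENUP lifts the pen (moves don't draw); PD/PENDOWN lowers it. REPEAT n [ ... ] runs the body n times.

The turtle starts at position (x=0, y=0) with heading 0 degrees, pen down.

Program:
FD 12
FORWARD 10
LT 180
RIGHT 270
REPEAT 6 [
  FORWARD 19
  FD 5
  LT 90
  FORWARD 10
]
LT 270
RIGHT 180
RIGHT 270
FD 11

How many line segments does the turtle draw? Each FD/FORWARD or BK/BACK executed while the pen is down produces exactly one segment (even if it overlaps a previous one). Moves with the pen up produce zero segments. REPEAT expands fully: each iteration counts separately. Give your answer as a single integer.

Executing turtle program step by step:
Start: pos=(0,0), heading=0, pen down
FD 12: (0,0) -> (12,0) [heading=0, draw]
FD 10: (12,0) -> (22,0) [heading=0, draw]
LT 180: heading 0 -> 180
RT 270: heading 180 -> 270
REPEAT 6 [
  -- iteration 1/6 --
  FD 19: (22,0) -> (22,-19) [heading=270, draw]
  FD 5: (22,-19) -> (22,-24) [heading=270, draw]
  LT 90: heading 270 -> 0
  FD 10: (22,-24) -> (32,-24) [heading=0, draw]
  -- iteration 2/6 --
  FD 19: (32,-24) -> (51,-24) [heading=0, draw]
  FD 5: (51,-24) -> (56,-24) [heading=0, draw]
  LT 90: heading 0 -> 90
  FD 10: (56,-24) -> (56,-14) [heading=90, draw]
  -- iteration 3/6 --
  FD 19: (56,-14) -> (56,5) [heading=90, draw]
  FD 5: (56,5) -> (56,10) [heading=90, draw]
  LT 90: heading 90 -> 180
  FD 10: (56,10) -> (46,10) [heading=180, draw]
  -- iteration 4/6 --
  FD 19: (46,10) -> (27,10) [heading=180, draw]
  FD 5: (27,10) -> (22,10) [heading=180, draw]
  LT 90: heading 180 -> 270
  FD 10: (22,10) -> (22,0) [heading=270, draw]
  -- iteration 5/6 --
  FD 19: (22,0) -> (22,-19) [heading=270, draw]
  FD 5: (22,-19) -> (22,-24) [heading=270, draw]
  LT 90: heading 270 -> 0
  FD 10: (22,-24) -> (32,-24) [heading=0, draw]
  -- iteration 6/6 --
  FD 19: (32,-24) -> (51,-24) [heading=0, draw]
  FD 5: (51,-24) -> (56,-24) [heading=0, draw]
  LT 90: heading 0 -> 90
  FD 10: (56,-24) -> (56,-14) [heading=90, draw]
]
LT 270: heading 90 -> 0
RT 180: heading 0 -> 180
RT 270: heading 180 -> 270
FD 11: (56,-14) -> (56,-25) [heading=270, draw]
Final: pos=(56,-25), heading=270, 21 segment(s) drawn
Segments drawn: 21

Answer: 21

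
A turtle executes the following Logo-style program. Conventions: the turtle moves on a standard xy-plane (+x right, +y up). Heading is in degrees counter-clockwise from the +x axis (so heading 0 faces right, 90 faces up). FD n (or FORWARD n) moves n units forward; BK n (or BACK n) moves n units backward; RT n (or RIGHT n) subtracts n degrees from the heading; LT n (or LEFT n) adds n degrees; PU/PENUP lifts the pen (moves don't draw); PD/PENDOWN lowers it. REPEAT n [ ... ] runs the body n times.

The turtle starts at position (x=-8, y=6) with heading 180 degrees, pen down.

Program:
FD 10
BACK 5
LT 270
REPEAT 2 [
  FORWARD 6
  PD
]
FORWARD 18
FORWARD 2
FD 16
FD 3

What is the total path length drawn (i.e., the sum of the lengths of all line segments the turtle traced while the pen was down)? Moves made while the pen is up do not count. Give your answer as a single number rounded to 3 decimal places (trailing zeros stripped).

Answer: 66

Derivation:
Executing turtle program step by step:
Start: pos=(-8,6), heading=180, pen down
FD 10: (-8,6) -> (-18,6) [heading=180, draw]
BK 5: (-18,6) -> (-13,6) [heading=180, draw]
LT 270: heading 180 -> 90
REPEAT 2 [
  -- iteration 1/2 --
  FD 6: (-13,6) -> (-13,12) [heading=90, draw]
  PD: pen down
  -- iteration 2/2 --
  FD 6: (-13,12) -> (-13,18) [heading=90, draw]
  PD: pen down
]
FD 18: (-13,18) -> (-13,36) [heading=90, draw]
FD 2: (-13,36) -> (-13,38) [heading=90, draw]
FD 16: (-13,38) -> (-13,54) [heading=90, draw]
FD 3: (-13,54) -> (-13,57) [heading=90, draw]
Final: pos=(-13,57), heading=90, 8 segment(s) drawn

Segment lengths:
  seg 1: (-8,6) -> (-18,6), length = 10
  seg 2: (-18,6) -> (-13,6), length = 5
  seg 3: (-13,6) -> (-13,12), length = 6
  seg 4: (-13,12) -> (-13,18), length = 6
  seg 5: (-13,18) -> (-13,36), length = 18
  seg 6: (-13,36) -> (-13,38), length = 2
  seg 7: (-13,38) -> (-13,54), length = 16
  seg 8: (-13,54) -> (-13,57), length = 3
Total = 66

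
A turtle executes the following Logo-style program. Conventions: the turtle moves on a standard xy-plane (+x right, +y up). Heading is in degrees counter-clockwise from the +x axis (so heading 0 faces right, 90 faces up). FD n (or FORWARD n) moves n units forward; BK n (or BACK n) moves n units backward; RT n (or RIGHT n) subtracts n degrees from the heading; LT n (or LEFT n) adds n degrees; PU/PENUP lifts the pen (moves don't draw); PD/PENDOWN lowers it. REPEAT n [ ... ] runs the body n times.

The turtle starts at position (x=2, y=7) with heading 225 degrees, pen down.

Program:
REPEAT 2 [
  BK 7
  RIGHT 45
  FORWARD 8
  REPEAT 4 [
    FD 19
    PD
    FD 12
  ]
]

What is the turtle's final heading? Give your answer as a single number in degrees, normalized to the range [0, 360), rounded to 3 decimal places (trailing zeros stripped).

Executing turtle program step by step:
Start: pos=(2,7), heading=225, pen down
REPEAT 2 [
  -- iteration 1/2 --
  BK 7: (2,7) -> (6.95,11.95) [heading=225, draw]
  RT 45: heading 225 -> 180
  FD 8: (6.95,11.95) -> (-1.05,11.95) [heading=180, draw]
  REPEAT 4 [
    -- iteration 1/4 --
    FD 19: (-1.05,11.95) -> (-20.05,11.95) [heading=180, draw]
    PD: pen down
    FD 12: (-20.05,11.95) -> (-32.05,11.95) [heading=180, draw]
    -- iteration 2/4 --
    FD 19: (-32.05,11.95) -> (-51.05,11.95) [heading=180, draw]
    PD: pen down
    FD 12: (-51.05,11.95) -> (-63.05,11.95) [heading=180, draw]
    -- iteration 3/4 --
    FD 19: (-63.05,11.95) -> (-82.05,11.95) [heading=180, draw]
    PD: pen down
    FD 12: (-82.05,11.95) -> (-94.05,11.95) [heading=180, draw]
    -- iteration 4/4 --
    FD 19: (-94.05,11.95) -> (-113.05,11.95) [heading=180, draw]
    PD: pen down
    FD 12: (-113.05,11.95) -> (-125.05,11.95) [heading=180, draw]
  ]
  -- iteration 2/2 --
  BK 7: (-125.05,11.95) -> (-118.05,11.95) [heading=180, draw]
  RT 45: heading 180 -> 135
  FD 8: (-118.05,11.95) -> (-123.707,17.607) [heading=135, draw]
  REPEAT 4 [
    -- iteration 1/4 --
    FD 19: (-123.707,17.607) -> (-137.142,31.042) [heading=135, draw]
    PD: pen down
    FD 12: (-137.142,31.042) -> (-145.627,39.527) [heading=135, draw]
    -- iteration 2/4 --
    FD 19: (-145.627,39.527) -> (-159.062,52.962) [heading=135, draw]
    PD: pen down
    FD 12: (-159.062,52.962) -> (-167.548,61.447) [heading=135, draw]
    -- iteration 3/4 --
    FD 19: (-167.548,61.447) -> (-180.983,74.882) [heading=135, draw]
    PD: pen down
    FD 12: (-180.983,74.882) -> (-189.468,83.368) [heading=135, draw]
    -- iteration 4/4 --
    FD 19: (-189.468,83.368) -> (-202.903,96.803) [heading=135, draw]
    PD: pen down
    FD 12: (-202.903,96.803) -> (-211.388,105.288) [heading=135, draw]
  ]
]
Final: pos=(-211.388,105.288), heading=135, 20 segment(s) drawn

Answer: 135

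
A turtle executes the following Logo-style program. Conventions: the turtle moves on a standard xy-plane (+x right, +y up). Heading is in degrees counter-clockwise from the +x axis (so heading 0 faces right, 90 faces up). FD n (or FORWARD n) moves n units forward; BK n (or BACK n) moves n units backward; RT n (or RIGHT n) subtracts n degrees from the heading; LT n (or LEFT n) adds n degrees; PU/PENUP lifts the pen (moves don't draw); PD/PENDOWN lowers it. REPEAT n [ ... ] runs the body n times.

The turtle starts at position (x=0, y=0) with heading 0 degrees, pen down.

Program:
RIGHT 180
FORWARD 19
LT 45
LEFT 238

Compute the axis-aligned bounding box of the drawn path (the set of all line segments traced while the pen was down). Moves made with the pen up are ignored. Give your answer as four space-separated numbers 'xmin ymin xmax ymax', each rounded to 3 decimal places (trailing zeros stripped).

Executing turtle program step by step:
Start: pos=(0,0), heading=0, pen down
RT 180: heading 0 -> 180
FD 19: (0,0) -> (-19,0) [heading=180, draw]
LT 45: heading 180 -> 225
LT 238: heading 225 -> 103
Final: pos=(-19,0), heading=103, 1 segment(s) drawn

Segment endpoints: x in {-19, 0}, y in {0, 0}
xmin=-19, ymin=0, xmax=0, ymax=0

Answer: -19 0 0 0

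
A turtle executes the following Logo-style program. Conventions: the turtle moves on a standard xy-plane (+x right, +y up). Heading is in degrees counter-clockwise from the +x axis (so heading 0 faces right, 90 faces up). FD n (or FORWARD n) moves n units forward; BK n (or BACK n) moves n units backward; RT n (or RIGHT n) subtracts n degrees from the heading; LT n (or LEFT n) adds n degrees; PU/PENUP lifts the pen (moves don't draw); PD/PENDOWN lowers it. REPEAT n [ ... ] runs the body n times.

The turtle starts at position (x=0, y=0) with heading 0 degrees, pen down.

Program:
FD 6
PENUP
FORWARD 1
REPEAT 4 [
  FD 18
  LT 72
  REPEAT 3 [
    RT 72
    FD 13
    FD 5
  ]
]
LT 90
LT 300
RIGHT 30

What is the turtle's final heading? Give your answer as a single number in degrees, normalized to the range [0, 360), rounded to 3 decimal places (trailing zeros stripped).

Answer: 144

Derivation:
Executing turtle program step by step:
Start: pos=(0,0), heading=0, pen down
FD 6: (0,0) -> (6,0) [heading=0, draw]
PU: pen up
FD 1: (6,0) -> (7,0) [heading=0, move]
REPEAT 4 [
  -- iteration 1/4 --
  FD 18: (7,0) -> (25,0) [heading=0, move]
  LT 72: heading 0 -> 72
  REPEAT 3 [
    -- iteration 1/3 --
    RT 72: heading 72 -> 0
    FD 13: (25,0) -> (38,0) [heading=0, move]
    FD 5: (38,0) -> (43,0) [heading=0, move]
    -- iteration 2/3 --
    RT 72: heading 0 -> 288
    FD 13: (43,0) -> (47.017,-12.364) [heading=288, move]
    FD 5: (47.017,-12.364) -> (48.562,-17.119) [heading=288, move]
    -- iteration 3/3 --
    RT 72: heading 288 -> 216
    FD 13: (48.562,-17.119) -> (38.045,-24.76) [heading=216, move]
    FD 5: (38.045,-24.76) -> (34,-27.699) [heading=216, move]
  ]
  -- iteration 2/4 --
  FD 18: (34,-27.699) -> (19.438,-38.279) [heading=216, move]
  LT 72: heading 216 -> 288
  REPEAT 3 [
    -- iteration 1/3 --
    RT 72: heading 288 -> 216
    FD 13: (19.438,-38.279) -> (8.92,-45.92) [heading=216, move]
    FD 5: (8.92,-45.92) -> (4.875,-48.859) [heading=216, move]
    -- iteration 2/3 --
    RT 72: heading 216 -> 144
    FD 13: (4.875,-48.859) -> (-5.642,-41.218) [heading=144, move]
    FD 5: (-5.642,-41.218) -> (-9.687,-38.279) [heading=144, move]
    -- iteration 3/3 --
    RT 72: heading 144 -> 72
    FD 13: (-9.687,-38.279) -> (-5.67,-25.916) [heading=72, move]
    FD 5: (-5.67,-25.916) -> (-4.125,-21.16) [heading=72, move]
  ]
  -- iteration 3/4 --
  FD 18: (-4.125,-21.16) -> (1.438,-4.041) [heading=72, move]
  LT 72: heading 72 -> 144
  REPEAT 3 [
    -- iteration 1/3 --
    RT 72: heading 144 -> 72
    FD 13: (1.438,-4.041) -> (5.455,8.322) [heading=72, move]
    FD 5: (5.455,8.322) -> (7,13.078) [heading=72, move]
    -- iteration 2/3 --
    RT 72: heading 72 -> 0
    FD 13: (7,13.078) -> (20,13.078) [heading=0, move]
    FD 5: (20,13.078) -> (25,13.078) [heading=0, move]
    -- iteration 3/3 --
    RT 72: heading 0 -> 288
    FD 13: (25,13.078) -> (29.017,0.714) [heading=288, move]
    FD 5: (29.017,0.714) -> (30.562,-4.041) [heading=288, move]
  ]
  -- iteration 4/4 --
  FD 18: (30.562,-4.041) -> (36.125,-21.16) [heading=288, move]
  LT 72: heading 288 -> 0
  REPEAT 3 [
    -- iteration 1/3 --
    RT 72: heading 0 -> 288
    FD 13: (36.125,-21.16) -> (40.142,-33.524) [heading=288, move]
    FD 5: (40.142,-33.524) -> (41.687,-38.279) [heading=288, move]
    -- iteration 2/3 --
    RT 72: heading 288 -> 216
    FD 13: (41.687,-38.279) -> (31.17,-45.92) [heading=216, move]
    FD 5: (31.17,-45.92) -> (27.125,-48.859) [heading=216, move]
    -- iteration 3/3 --
    RT 72: heading 216 -> 144
    FD 13: (27.125,-48.859) -> (16.607,-41.218) [heading=144, move]
    FD 5: (16.607,-41.218) -> (12.562,-38.279) [heading=144, move]
  ]
]
LT 90: heading 144 -> 234
LT 300: heading 234 -> 174
RT 30: heading 174 -> 144
Final: pos=(12.562,-38.279), heading=144, 1 segment(s) drawn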